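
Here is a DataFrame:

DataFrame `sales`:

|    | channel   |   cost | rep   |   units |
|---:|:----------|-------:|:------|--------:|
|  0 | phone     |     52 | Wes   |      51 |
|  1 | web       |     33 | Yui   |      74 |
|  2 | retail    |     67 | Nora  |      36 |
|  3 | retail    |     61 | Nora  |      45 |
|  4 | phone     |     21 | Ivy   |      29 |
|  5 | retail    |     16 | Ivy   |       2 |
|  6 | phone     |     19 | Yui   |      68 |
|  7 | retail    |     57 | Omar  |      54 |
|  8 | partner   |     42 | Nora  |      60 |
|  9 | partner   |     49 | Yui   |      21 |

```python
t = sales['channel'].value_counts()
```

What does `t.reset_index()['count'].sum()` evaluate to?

10

value_counts of channel:
channel
retail     4
phone      3
partner    2
web        1
Name: count, dtype: int64
reset_index():
   channel  count
0   retail      4
1    phone      3
2  partner      2
3      web      1
Taking the sum of column 'count' gives 10.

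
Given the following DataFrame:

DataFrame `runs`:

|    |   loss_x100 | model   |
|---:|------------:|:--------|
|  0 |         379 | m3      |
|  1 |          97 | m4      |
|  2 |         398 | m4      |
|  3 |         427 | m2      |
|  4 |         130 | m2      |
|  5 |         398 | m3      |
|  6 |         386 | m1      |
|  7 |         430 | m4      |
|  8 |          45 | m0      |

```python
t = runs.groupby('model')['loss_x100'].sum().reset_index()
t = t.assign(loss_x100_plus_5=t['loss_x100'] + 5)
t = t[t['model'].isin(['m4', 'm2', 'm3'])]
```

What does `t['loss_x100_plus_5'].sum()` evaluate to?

group by model, sum of loss_x100:
model
m0     45
m1    386
m2    557
m3    777
m4    925
Name: loss_x100, dtype: int64
reset_index():
  model  loss_x100
0    m0         45
1    m1        386
2    m2        557
3    m3        777
4    m4        925
add column loss_x100_plus_5 = t['loss_x100'] + 5:
  model  loss_x100  loss_x100_plus_5
0    m0         45                50
1    m1        386               391
2    m2        557               562
3    m3        777               782
4    m4        925               930
filter rows where model in ['m4', 'm2', 'm3']:
  model  loss_x100  loss_x100_plus_5
2    m2        557               562
3    m3        777               782
4    m4        925               930
Taking the sum of column 'loss_x100_plus_5' gives 2274.

2274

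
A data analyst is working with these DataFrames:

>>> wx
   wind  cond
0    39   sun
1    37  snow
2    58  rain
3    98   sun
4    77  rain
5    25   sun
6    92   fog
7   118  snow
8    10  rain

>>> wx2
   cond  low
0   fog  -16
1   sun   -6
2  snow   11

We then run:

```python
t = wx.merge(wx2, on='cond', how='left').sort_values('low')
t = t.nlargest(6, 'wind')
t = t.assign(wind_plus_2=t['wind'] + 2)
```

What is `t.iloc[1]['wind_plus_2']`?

merge on 'cond' (how='left') → 9 rows:
   wind  cond   low
0    39   sun  -6.0
1    37  snow  11.0
2    58  rain   NaN
3    98   sun  -6.0
4    77  rain   NaN
5    25   sun  -6.0
6    92   fog -16.0
7   118  snow  11.0
8    10  rain   NaN
sort by low:
   wind  cond   low
6    92   fog -16.0
0    39   sun  -6.0
3    98   sun  -6.0
5    25   sun  -6.0
1    37  snow  11.0
7   118  snow  11.0
2    58  rain   NaN
4    77  rain   NaN
8    10  rain   NaN
take 6 rows with largest wind:
   wind  cond   low
7   118  snow  11.0
3    98   sun  -6.0
6    92   fog -16.0
4    77  rain   NaN
2    58  rain   NaN
0    39   sun  -6.0
add column wind_plus_2 = t['wind'] + 2:
   wind  cond   low  wind_plus_2
7   118  snow  11.0          120
3    98   sun  -6.0          100
6    92   fog -16.0           94
4    77  rain   NaN           79
2    58  rain   NaN           60
0    39   sun  -6.0           41

100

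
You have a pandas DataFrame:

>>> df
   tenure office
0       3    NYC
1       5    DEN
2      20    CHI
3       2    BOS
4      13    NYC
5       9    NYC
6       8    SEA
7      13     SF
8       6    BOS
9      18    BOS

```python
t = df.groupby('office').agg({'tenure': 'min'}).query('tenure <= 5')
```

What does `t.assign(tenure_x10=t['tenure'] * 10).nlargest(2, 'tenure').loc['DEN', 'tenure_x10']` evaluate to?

group by office, min of tenure:
        tenure
office        
BOS          2
CHI         20
DEN          5
NYC          3
SEA          8
SF          13
filter rows where tenure <= 5:
        tenure
office        
BOS          2
DEN          5
NYC          3
add column tenure_x10 = t['tenure'] * 10:
        tenure  tenure_x10
office                    
BOS          2          20
DEN          5          50
NYC          3          30
take 2 rows with largest tenure:
        tenure  tenure_x10
office                    
DEN          5          50
NYC          3          30
value at row 'DEN', column 'tenure_x10' → 50

50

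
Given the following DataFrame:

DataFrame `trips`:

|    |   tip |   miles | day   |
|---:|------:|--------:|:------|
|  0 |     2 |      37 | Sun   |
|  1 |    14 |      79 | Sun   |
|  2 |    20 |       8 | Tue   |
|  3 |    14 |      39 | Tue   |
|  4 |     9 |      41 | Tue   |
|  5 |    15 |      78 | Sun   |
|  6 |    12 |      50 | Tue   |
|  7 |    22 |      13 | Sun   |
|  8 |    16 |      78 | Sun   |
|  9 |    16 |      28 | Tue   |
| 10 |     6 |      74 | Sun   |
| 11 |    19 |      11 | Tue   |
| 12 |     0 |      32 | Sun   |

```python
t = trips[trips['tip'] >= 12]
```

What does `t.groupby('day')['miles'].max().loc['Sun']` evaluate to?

filter rows where tip >= 12:
    tip  miles  day
1    14     79  Sun
2    20      8  Tue
3    14     39  Tue
5    15     78  Sun
6    12     50  Tue
7    22     13  Sun
8    16     78  Sun
9    16     28  Tue
11   19     11  Tue
group by day, max of miles:
day
Sun    79
Tue    50
Name: miles, dtype: int64

79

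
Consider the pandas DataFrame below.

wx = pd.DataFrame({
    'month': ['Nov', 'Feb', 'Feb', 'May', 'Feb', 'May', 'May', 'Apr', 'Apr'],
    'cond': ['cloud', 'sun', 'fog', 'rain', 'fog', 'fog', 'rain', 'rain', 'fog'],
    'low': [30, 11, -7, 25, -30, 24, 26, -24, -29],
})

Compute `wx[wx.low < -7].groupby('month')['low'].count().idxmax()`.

Apr

filter rows where low < -7:
  month  cond  low
4   Feb   fog  -30
7   Apr  rain  -24
8   Apr   fog  -29
group by month, count of low:
month
Apr    2
Feb    1
Name: low, dtype: int64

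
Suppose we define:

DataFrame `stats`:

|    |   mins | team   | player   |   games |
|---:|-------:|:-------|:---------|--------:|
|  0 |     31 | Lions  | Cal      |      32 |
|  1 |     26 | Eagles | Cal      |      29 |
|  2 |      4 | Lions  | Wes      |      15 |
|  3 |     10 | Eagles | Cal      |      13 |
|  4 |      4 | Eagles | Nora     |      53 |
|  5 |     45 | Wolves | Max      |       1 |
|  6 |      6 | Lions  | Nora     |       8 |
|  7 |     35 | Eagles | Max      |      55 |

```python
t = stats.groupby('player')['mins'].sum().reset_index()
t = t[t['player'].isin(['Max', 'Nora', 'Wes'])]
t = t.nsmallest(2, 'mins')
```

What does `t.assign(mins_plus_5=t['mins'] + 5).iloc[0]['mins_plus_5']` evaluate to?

9

group by player, sum of mins:
player
Cal     67
Max     80
Nora    10
Wes      4
Name: mins, dtype: int64
reset_index():
  player  mins
0    Cal    67
1    Max    80
2   Nora    10
3    Wes     4
filter rows where player in ['Max', 'Nora', 'Wes']:
  player  mins
1    Max    80
2   Nora    10
3    Wes     4
take 2 rows with smallest mins:
  player  mins
3    Wes     4
2   Nora    10
add column mins_plus_5 = t['mins'] + 5:
  player  mins  mins_plus_5
3    Wes     4            9
2   Nora    10           15
Finally, value at position 0, column 'mins_plus_5' = 9.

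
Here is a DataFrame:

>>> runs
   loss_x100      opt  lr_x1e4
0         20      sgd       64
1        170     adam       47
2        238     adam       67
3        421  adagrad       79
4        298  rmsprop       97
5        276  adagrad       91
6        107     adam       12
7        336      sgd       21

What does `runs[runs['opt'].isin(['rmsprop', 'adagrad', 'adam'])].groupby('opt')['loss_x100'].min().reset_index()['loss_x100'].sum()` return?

filter rows where opt in ['rmsprop', 'adagrad', 'adam']:
   loss_x100      opt  lr_x1e4
1        170     adam       47
2        238     adam       67
3        421  adagrad       79
4        298  rmsprop       97
5        276  adagrad       91
6        107     adam       12
group by opt, min of loss_x100:
opt
adagrad    276
adam       107
rmsprop    298
Name: loss_x100, dtype: int64
reset_index():
       opt  loss_x100
0  adagrad        276
1     adam        107
2  rmsprop        298
Hence 681.

681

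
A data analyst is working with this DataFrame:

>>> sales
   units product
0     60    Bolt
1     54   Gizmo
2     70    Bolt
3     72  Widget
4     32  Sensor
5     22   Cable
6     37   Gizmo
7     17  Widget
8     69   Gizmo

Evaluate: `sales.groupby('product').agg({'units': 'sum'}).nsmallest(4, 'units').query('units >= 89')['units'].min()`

89

group by product, sum of units:
         units
product       
Bolt       130
Cable       22
Gizmo      160
Sensor      32
Widget      89
take 4 rows with smallest units:
         units
product       
Cable       22
Sensor      32
Widget      89
Bolt       130
filter rows where units >= 89:
         units
product       
Widget      89
Bolt       130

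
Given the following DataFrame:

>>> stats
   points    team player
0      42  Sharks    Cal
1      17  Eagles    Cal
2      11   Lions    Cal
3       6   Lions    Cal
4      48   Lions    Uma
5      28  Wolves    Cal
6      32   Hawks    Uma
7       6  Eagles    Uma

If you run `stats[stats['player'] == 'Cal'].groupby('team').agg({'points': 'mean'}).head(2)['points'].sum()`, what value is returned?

25.5

filter rows where player == 'Cal':
   points    team player
0      42  Sharks    Cal
1      17  Eagles    Cal
2      11   Lions    Cal
3       6   Lions    Cal
5      28  Wolves    Cal
group by team, mean of points:
        points
team          
Eagles    17.0
Lions      8.5
Sharks    42.0
Wolves    28.0
take first 2 rows:
        points
team          
Eagles    17.0
Lions      8.5
The sum of column 'points' is 25.5.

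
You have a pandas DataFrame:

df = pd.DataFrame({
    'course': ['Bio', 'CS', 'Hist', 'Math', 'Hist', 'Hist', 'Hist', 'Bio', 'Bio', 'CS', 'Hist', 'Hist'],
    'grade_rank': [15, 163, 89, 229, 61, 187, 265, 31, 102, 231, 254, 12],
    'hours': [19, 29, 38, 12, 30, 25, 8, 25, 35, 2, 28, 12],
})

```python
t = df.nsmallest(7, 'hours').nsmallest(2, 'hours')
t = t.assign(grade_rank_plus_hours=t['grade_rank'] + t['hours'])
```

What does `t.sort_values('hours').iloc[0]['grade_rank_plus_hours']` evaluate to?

233

take 7 rows with smallest hours:
   course  grade_rank  hours
9      CS         231      2
6    Hist         265      8
3    Math         229     12
11   Hist          12     12
0     Bio          15     19
5    Hist         187     25
7     Bio          31     25
take 2 rows with smallest hours:
  course  grade_rank  hours
9     CS         231      2
6   Hist         265      8
add column grade_rank_plus_hours = t['grade_rank'] + t['hours']:
  course  grade_rank  hours  grade_rank_plus_hours
9     CS         231      2                    233
6   Hist         265      8                    273
sort by hours:
  course  grade_rank  hours  grade_rank_plus_hours
9     CS         231      2                    233
6   Hist         265      8                    273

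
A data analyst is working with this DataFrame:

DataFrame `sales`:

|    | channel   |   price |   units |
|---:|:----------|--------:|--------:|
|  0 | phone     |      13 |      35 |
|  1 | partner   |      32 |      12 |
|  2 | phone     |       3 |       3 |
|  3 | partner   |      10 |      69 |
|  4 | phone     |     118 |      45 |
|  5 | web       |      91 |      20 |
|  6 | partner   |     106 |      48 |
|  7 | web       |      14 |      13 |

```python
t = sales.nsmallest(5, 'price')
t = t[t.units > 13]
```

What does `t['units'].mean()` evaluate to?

take 5 rows with smallest price:
   channel  price  units
2    phone      3      3
3  partner     10     69
0    phone     13     35
7      web     14     13
1  partner     32     12
filter rows where units > 13:
   channel  price  units
3  partner     10     69
0    phone     13     35
So mean() = 52.0.

52.0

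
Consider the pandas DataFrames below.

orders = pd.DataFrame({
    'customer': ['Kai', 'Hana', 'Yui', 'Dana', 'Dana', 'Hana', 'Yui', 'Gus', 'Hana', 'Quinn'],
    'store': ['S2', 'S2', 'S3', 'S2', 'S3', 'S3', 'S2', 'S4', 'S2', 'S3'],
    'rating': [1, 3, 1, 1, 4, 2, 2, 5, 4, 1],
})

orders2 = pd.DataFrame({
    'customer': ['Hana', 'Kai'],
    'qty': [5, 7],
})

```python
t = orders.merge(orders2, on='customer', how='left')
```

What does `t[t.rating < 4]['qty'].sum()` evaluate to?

merge on 'customer' (how='left') → 10 rows:
  customer store  rating  qty
0      Kai    S2       1  7.0
1     Hana    S2       3  5.0
2      Yui    S3       1  NaN
3     Dana    S2       1  NaN
4     Dana    S3       4  NaN
5     Hana    S3       2  5.0
6      Yui    S2       2  NaN
7      Gus    S4       5  NaN
8     Hana    S2       4  5.0
9    Quinn    S3       1  NaN
filter rows where rating < 4:
  customer store  rating  qty
0      Kai    S2       1  7.0
1     Hana    S2       3  5.0
2      Yui    S3       1  NaN
3     Dana    S2       1  NaN
5     Hana    S3       2  5.0
6      Yui    S2       2  NaN
9    Quinn    S3       1  NaN
Taking the sum of column 'qty' gives 17.0.

17.0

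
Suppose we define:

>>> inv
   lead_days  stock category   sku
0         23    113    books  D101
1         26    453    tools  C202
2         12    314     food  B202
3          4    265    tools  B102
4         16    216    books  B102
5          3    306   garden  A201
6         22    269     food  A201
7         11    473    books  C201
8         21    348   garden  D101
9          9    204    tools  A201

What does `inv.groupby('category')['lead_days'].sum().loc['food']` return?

34

group by category, sum of lead_days:
category
books     50
food      34
garden    24
tools     39
Name: lead_days, dtype: int64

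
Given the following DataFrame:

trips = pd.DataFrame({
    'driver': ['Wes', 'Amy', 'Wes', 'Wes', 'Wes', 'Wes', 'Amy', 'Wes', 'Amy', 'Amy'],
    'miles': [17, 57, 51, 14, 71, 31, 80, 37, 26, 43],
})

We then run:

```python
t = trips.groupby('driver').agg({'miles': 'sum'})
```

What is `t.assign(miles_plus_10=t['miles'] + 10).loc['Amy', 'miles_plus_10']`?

216

group by driver, sum of miles:
        miles
driver       
Amy       206
Wes       221
add column miles_plus_10 = t['miles'] + 10:
        miles  miles_plus_10
driver                      
Amy       206            216
Wes       221            231
So loc['Amy', 'miles_plus_10'] = 216.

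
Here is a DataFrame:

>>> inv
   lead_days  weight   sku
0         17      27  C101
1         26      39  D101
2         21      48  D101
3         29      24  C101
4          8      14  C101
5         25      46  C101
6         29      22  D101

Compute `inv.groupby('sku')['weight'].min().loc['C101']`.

group by sku, min of weight:
sku
C101    14
D101    22
Name: weight, dtype: int64
Reading off the value at index 'C101', we get 14.

14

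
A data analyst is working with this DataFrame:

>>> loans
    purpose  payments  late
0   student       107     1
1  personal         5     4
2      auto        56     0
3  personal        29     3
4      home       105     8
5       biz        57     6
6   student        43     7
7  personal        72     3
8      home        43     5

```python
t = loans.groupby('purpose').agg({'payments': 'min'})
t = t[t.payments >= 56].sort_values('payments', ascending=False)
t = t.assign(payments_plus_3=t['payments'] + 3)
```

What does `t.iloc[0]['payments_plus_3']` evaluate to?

group by purpose, min of payments:
          payments
purpose           
auto            56
biz             57
home            43
personal         5
student         43
filter rows where payments >= 56:
         payments
purpose          
auto           56
biz            57
sort by payments descending:
         payments
purpose          
biz            57
auto           56
add column payments_plus_3 = t['payments'] + 3:
         payments  payments_plus_3
purpose                           
biz            57               60
auto           56               59

60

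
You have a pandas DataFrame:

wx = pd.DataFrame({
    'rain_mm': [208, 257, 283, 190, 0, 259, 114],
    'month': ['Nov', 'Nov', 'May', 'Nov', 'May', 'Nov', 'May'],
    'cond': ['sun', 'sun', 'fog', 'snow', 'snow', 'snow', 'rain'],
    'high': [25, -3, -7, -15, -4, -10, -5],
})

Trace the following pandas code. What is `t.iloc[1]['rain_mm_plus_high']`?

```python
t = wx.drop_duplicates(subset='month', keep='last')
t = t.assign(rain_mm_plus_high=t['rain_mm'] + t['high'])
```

drop duplicate month (keep=last):
   rain_mm month  cond  high
5      259   Nov  snow   -10
6      114   May  rain    -5
add column rain_mm_plus_high = t['rain_mm'] + t['high']:
   rain_mm month  cond  high  rain_mm_plus_high
5      259   Nov  snow   -10                249
6      114   May  rain    -5                109
Hence 109.

109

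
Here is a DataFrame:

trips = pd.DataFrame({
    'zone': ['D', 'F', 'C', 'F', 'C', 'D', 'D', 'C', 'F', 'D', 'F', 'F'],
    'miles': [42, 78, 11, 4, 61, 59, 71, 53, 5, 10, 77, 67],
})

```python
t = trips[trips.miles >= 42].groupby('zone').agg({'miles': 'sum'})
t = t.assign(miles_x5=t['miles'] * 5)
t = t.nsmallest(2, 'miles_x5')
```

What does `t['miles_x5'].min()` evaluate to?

570

filter rows where miles >= 42:
   zone  miles
0     D     42
1     F     78
4     C     61
5     D     59
6     D     71
7     C     53
10    F     77
11    F     67
group by zone, sum of miles:
      miles
zone       
C       114
D       172
F       222
add column miles_x5 = t['miles'] * 5:
      miles  miles_x5
zone                 
C       114       570
D       172       860
F       222      1110
take 2 rows with smallest miles_x5:
      miles  miles_x5
zone                 
C       114       570
D       172       860
Taking the min of column 'miles_x5' gives 570.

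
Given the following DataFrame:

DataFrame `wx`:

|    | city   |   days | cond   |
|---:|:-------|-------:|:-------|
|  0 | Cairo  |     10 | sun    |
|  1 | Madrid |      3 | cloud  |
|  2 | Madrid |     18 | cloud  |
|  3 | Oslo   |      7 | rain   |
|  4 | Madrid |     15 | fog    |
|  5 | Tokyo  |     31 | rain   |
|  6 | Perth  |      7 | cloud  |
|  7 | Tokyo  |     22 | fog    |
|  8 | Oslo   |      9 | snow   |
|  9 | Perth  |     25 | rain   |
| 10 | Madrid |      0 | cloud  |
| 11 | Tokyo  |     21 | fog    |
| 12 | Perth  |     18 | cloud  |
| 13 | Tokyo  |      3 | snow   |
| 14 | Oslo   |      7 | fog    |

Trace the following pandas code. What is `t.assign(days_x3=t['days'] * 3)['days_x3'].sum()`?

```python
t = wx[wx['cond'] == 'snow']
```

36

filter rows where cond == 'snow':
     city  days  cond
8    Oslo     9  snow
13  Tokyo     3  snow
add column days_x3 = t['days'] * 3:
     city  days  cond  days_x3
8    Oslo     9  snow       27
13  Tokyo     3  snow        9
Reading off the sum of column 'days_x3', we get 36.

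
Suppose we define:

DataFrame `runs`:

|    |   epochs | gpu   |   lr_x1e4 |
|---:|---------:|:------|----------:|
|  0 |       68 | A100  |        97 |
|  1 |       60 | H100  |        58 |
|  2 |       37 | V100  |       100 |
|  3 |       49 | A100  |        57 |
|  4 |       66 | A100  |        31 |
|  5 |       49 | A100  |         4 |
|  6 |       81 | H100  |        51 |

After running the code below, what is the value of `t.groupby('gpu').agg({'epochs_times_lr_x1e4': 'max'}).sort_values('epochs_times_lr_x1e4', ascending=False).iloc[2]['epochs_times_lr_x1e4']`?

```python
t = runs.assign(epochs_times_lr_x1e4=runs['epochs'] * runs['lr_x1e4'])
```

3700

add column epochs_times_lr_x1e4 = runs['epochs'] * runs['lr_x1e4']:
   epochs   gpu  lr_x1e4  epochs_times_lr_x1e4
0      68  A100       97                  6596
1      60  H100       58                  3480
2      37  V100      100                  3700
3      49  A100       57                  2793
4      66  A100       31                  2046
5      49  A100        4                   196
6      81  H100       51                  4131
group by gpu, max of epochs_times_lr_x1e4:
      epochs_times_lr_x1e4
gpu                       
A100                  6596
H100                  4131
V100                  3700
sort by epochs_times_lr_x1e4 descending:
      epochs_times_lr_x1e4
gpu                       
A100                  6596
H100                  4131
V100                  3700
Hence 3700.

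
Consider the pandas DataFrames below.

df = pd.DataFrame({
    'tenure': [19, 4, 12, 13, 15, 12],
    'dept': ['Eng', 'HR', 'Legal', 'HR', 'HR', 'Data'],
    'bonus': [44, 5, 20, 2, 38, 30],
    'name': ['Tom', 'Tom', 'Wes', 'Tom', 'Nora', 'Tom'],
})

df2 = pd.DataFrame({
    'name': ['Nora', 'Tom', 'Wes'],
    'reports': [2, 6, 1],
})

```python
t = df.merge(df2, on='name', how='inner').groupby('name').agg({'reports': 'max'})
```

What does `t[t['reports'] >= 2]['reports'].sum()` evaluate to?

merge on 'name' (how='inner') → 6 rows:
   tenure   dept  bonus  name  reports
0      19    Eng     44   Tom        6
1       4     HR      5   Tom        6
2      12  Legal     20   Wes        1
3      13     HR      2   Tom        6
4      15     HR     38  Nora        2
5      12   Data     30   Tom        6
group by name, max of reports:
      reports
name         
Nora        2
Tom         6
Wes         1
filter rows where reports >= 2:
      reports
name         
Nora        2
Tom         6
The sum of column 'reports' is 8.

8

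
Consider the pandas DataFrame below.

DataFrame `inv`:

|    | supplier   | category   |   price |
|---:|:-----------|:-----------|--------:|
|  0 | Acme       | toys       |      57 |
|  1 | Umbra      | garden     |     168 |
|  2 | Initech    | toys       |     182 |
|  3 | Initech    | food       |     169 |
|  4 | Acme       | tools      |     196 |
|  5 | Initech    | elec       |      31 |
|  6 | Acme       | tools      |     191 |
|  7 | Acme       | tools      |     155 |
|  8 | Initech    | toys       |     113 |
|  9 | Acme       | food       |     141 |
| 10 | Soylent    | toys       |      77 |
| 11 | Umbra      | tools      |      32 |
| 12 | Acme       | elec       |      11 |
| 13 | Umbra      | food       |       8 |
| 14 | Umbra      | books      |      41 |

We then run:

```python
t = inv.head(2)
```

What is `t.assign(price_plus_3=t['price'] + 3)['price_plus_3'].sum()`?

231

take first 2 rows:
  supplier category  price
0     Acme     toys     57
1    Umbra   garden    168
add column price_plus_3 = t['price'] + 3:
  supplier category  price  price_plus_3
0     Acme     toys     57            60
1    Umbra   garden    168           171
Reading off the sum of column 'price_plus_3', we get 231.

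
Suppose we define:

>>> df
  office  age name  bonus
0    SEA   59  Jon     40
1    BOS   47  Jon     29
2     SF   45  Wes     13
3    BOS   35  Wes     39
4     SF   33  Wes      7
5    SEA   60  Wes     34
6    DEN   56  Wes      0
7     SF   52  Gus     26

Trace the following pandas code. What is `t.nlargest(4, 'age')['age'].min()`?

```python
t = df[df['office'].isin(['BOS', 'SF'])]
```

filter rows where office in ['BOS', 'SF']:
  office  age name  bonus
1    BOS   47  Jon     29
2     SF   45  Wes     13
3    BOS   35  Wes     39
4     SF   33  Wes      7
7     SF   52  Gus     26
take 4 rows with largest age:
  office  age name  bonus
7     SF   52  Gus     26
1    BOS   47  Jon     29
2     SF   45  Wes     13
3    BOS   35  Wes     39
min of column 'age' → 35

35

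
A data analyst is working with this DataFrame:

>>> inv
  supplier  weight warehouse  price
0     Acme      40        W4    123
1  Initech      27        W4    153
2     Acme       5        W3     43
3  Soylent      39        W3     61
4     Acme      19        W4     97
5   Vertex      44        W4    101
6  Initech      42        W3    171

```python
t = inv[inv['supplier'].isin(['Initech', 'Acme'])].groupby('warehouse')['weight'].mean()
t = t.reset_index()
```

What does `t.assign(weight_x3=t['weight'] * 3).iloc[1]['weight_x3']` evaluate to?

filter rows where supplier in ['Initech', 'Acme']:
  supplier  weight warehouse  price
0     Acme      40        W4    123
1  Initech      27        W4    153
2     Acme       5        W3     43
4     Acme      19        W4     97
6  Initech      42        W3    171
group by warehouse, mean of weight:
warehouse
W3    23.500000
W4    28.666667
Name: weight, dtype: float64
reset_index():
  warehouse     weight
0        W3  23.500000
1        W4  28.666667
add column weight_x3 = t['weight'] * 3:
  warehouse     weight  weight_x3
0        W3  23.500000       70.5
1        W4  28.666667       86.0
Reading off the value at position 1, column 'weight_x3', we get 86.0.

86.0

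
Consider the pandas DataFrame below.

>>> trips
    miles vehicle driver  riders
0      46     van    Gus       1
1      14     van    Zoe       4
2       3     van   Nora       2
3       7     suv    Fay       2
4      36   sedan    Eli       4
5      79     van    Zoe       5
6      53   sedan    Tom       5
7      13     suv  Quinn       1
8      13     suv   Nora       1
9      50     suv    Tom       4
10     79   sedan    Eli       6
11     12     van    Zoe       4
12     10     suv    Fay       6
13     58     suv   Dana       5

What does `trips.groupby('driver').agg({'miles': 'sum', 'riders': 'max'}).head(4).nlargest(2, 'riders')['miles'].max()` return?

group by driver: sum(miles), max(riders):
        miles  riders
driver               
Dana       58       5
Eli       115       6
Fay        17       6
Gus        46       1
Nora       16       2
Quinn      13       1
Tom       103       5
Zoe       105       5
take first 4 rows:
        miles  riders
driver               
Dana       58       5
Eli       115       6
Fay        17       6
Gus        46       1
take 2 rows with largest riders:
        miles  riders
driver               
Eli       115       6
Fay        17       6

115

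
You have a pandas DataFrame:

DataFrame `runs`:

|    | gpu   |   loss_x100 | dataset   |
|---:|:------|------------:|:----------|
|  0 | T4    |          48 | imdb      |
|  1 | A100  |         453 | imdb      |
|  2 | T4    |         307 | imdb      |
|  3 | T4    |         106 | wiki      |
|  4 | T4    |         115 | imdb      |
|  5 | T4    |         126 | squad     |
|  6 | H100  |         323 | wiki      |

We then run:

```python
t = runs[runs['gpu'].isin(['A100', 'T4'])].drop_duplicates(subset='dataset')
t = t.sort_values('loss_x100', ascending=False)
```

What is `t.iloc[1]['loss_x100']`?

106

filter rows where gpu in ['A100', 'T4']:
    gpu  loss_x100 dataset
0    T4         48    imdb
1  A100        453    imdb
2    T4        307    imdb
3    T4        106    wiki
4    T4        115    imdb
5    T4        126   squad
drop duplicate dataset (keep=first):
  gpu  loss_x100 dataset
0  T4         48    imdb
3  T4        106    wiki
5  T4        126   squad
sort by loss_x100 descending:
  gpu  loss_x100 dataset
5  T4        126   squad
3  T4        106    wiki
0  T4         48    imdb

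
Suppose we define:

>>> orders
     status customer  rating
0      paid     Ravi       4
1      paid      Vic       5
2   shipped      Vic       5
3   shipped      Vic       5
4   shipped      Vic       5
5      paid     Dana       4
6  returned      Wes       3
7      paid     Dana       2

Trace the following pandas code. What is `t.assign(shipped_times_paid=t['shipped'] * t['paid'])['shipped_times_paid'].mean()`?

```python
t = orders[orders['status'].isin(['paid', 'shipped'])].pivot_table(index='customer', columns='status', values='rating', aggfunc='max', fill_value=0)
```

8.33333333333

filter rows where status in ['paid', 'shipped']:
    status customer  rating
0     paid     Ravi       4
1     paid      Vic       5
2  shipped      Vic       5
3  shipped      Vic       5
4  shipped      Vic       5
5     paid     Dana       4
7     paid     Dana       2
pivot: rows=customer, cols=status, max(rating):
status    paid  shipped
customer               
Dana         4        0
Ravi         4        0
Vic          5        5
add column shipped_times_paid = t['shipped'] * t['paid']:
status    paid  shipped  shipped_times_paid
customer                                   
Dana         4        0                   0
Ravi         4        0                   0
Vic          5        5                  25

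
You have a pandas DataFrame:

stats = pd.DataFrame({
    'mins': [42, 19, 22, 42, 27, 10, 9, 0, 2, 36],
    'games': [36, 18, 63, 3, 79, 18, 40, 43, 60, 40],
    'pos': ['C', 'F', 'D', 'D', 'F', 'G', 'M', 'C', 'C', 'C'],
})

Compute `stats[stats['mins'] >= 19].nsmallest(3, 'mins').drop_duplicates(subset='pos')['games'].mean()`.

filter rows where mins >= 19:
   mins  games pos
0    42     36   C
1    19     18   F
2    22     63   D
3    42      3   D
4    27     79   F
9    36     40   C
take 3 rows with smallest mins:
   mins  games pos
1    19     18   F
2    22     63   D
4    27     79   F
drop duplicate pos (keep=first):
   mins  games pos
1    19     18   F
2    22     63   D

40.5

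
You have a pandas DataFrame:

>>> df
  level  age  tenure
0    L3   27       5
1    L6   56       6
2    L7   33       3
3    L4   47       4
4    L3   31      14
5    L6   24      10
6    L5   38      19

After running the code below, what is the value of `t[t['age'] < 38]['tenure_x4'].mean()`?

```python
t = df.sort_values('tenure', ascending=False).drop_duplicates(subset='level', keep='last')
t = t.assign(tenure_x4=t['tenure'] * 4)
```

16.0

sort by tenure descending:
  level  age  tenure
6    L5   38      19
4    L3   31      14
5    L6   24      10
1    L6   56       6
0    L3   27       5
3    L4   47       4
2    L7   33       3
drop duplicate level (keep=last):
  level  age  tenure
6    L5   38      19
1    L6   56       6
0    L3   27       5
3    L4   47       4
2    L7   33       3
add column tenure_x4 = t['tenure'] * 4:
  level  age  tenure  tenure_x4
6    L5   38      19         76
1    L6   56       6         24
0    L3   27       5         20
3    L4   47       4         16
2    L7   33       3         12
filter rows where age < 38:
  level  age  tenure  tenure_x4
0    L3   27       5         20
2    L7   33       3         12
Reading off the mean of column 'tenure_x4', we get 16.0.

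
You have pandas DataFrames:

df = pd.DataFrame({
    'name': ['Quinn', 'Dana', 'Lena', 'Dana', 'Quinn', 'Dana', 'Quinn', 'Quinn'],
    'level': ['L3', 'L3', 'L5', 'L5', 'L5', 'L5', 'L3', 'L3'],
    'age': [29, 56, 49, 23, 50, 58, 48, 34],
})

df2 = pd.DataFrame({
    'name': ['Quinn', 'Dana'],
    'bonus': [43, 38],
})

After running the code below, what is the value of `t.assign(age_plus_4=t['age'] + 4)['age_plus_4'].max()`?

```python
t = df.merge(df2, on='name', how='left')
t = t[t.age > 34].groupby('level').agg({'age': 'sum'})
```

merge on 'name' (how='left') → 8 rows:
    name level  age  bonus
0  Quinn    L3   29   43.0
1   Dana    L3   56   38.0
2   Lena    L5   49    NaN
3   Dana    L5   23   38.0
4  Quinn    L5   50   43.0
5   Dana    L5   58   38.0
6  Quinn    L3   48   43.0
7  Quinn    L3   34   43.0
filter rows where age > 34:
    name level  age  bonus
1   Dana    L3   56   38.0
2   Lena    L5   49    NaN
4  Quinn    L5   50   43.0
5   Dana    L5   58   38.0
6  Quinn    L3   48   43.0
group by level, sum of age:
       age
level     
L3     104
L5     157
add column age_plus_4 = t['age'] + 4:
       age  age_plus_4
level                 
L3     104         108
L5     157         161
So max() = 161.

161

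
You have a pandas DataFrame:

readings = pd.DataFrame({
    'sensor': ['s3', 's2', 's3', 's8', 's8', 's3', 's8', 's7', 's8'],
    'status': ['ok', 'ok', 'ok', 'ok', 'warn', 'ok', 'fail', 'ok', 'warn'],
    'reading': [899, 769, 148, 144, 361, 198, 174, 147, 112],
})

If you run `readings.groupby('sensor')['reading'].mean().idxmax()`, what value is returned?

s2

group by sensor, mean of reading:
sensor
s2    769.00
s3    415.00
s7    147.00
s8    197.75
Name: reading, dtype: float64
The label with the largest value is s2.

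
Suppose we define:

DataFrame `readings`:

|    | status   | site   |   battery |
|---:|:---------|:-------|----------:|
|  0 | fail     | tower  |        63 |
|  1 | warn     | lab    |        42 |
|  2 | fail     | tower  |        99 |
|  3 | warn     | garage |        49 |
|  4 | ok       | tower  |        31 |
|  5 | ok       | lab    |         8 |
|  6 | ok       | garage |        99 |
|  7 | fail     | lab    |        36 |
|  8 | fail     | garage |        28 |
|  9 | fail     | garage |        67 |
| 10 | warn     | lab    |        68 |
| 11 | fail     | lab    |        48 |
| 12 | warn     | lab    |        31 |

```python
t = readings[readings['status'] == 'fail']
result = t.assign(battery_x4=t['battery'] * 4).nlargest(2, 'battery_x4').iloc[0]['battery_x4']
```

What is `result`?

396

filter rows where status == 'fail':
   status    site  battery
0    fail   tower       63
2    fail   tower       99
7    fail     lab       36
8    fail  garage       28
9    fail  garage       67
11   fail     lab       48
add column battery_x4 = t['battery'] * 4:
   status    site  battery  battery_x4
0    fail   tower       63         252
2    fail   tower       99         396
7    fail     lab       36         144
8    fail  garage       28         112
9    fail  garage       67         268
11   fail     lab       48         192
take 2 rows with largest battery_x4:
  status    site  battery  battery_x4
2   fail   tower       99         396
9   fail  garage       67         268
Finally, value at position 0, column 'battery_x4' = 396.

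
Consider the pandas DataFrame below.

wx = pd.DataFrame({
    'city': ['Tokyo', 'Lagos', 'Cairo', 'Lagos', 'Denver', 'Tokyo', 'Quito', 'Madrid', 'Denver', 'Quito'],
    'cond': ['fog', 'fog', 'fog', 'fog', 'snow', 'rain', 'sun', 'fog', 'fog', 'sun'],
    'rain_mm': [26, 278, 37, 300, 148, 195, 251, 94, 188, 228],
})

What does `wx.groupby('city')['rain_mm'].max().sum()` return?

group by city, max of rain_mm:
city
Cairo      37
Denver    188
Lagos     300
Madrid     94
Quito     251
Tokyo     195
Name: rain_mm, dtype: int64

1065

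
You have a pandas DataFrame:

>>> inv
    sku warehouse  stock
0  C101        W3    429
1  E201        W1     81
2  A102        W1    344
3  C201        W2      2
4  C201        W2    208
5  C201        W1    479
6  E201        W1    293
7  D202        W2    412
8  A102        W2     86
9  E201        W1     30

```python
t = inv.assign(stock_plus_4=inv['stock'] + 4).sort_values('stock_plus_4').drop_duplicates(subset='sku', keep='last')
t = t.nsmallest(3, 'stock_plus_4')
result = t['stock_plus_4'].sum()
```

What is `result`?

1061

add column stock_plus_4 = inv['stock'] + 4:
    sku warehouse  stock  stock_plus_4
0  C101        W3    429           433
1  E201        W1     81            85
2  A102        W1    344           348
3  C201        W2      2             6
4  C201        W2    208           212
5  C201        W1    479           483
6  E201        W1    293           297
7  D202        W2    412           416
8  A102        W2     86            90
9  E201        W1     30            34
sort by stock_plus_4:
    sku warehouse  stock  stock_plus_4
3  C201        W2      2             6
9  E201        W1     30            34
1  E201        W1     81            85
8  A102        W2     86            90
4  C201        W2    208           212
6  E201        W1    293           297
2  A102        W1    344           348
7  D202        W2    412           416
0  C101        W3    429           433
5  C201        W1    479           483
drop duplicate sku (keep=last):
    sku warehouse  stock  stock_plus_4
6  E201        W1    293           297
2  A102        W1    344           348
7  D202        W2    412           416
0  C101        W3    429           433
5  C201        W1    479           483
take 3 rows with smallest stock_plus_4:
    sku warehouse  stock  stock_plus_4
6  E201        W1    293           297
2  A102        W1    344           348
7  D202        W2    412           416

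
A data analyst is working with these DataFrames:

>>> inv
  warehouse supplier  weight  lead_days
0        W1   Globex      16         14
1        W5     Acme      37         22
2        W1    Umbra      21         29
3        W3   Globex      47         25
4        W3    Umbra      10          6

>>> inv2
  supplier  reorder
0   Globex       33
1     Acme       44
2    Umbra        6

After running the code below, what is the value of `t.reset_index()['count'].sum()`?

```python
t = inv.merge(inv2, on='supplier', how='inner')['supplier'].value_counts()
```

5

merge on 'supplier' (how='inner') → 5 rows:
  warehouse supplier  weight  lead_days  reorder
0        W1   Globex      16         14       33
1        W5     Acme      37         22       44
2        W1    Umbra      21         29        6
3        W3   Globex      47         25       33
4        W3    Umbra      10          6        6
value_counts of supplier:
supplier
Globex    2
Umbra     2
Acme      1
Name: count, dtype: int64
reset_index():
  supplier  count
0   Globex      2
1    Umbra      2
2     Acme      1
Hence 5.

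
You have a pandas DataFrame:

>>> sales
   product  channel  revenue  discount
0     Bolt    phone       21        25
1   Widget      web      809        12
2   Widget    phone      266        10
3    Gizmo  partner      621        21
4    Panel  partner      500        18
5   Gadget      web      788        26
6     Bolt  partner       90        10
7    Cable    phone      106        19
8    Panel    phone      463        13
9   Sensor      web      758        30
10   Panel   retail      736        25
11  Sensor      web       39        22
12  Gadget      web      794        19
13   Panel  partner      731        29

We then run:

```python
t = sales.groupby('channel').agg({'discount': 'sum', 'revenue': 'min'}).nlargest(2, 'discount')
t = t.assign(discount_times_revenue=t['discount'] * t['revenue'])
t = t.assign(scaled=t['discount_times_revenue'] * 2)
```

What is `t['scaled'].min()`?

group by channel: sum(discount), min(revenue):
         discount  revenue
channel                   
partner        78       90
phone          67       21
retail         25      736
web           109       39
take 2 rows with largest discount:
         discount  revenue
channel                   
web           109       39
partner        78       90
add column discount_times_revenue = t['discount'] * t['revenue']:
         discount  revenue  discount_times_revenue
channel                                           
web           109       39                    4251
partner        78       90                    7020
add column scaled = t['discount_times_revenue'] * 2:
         discount  revenue  discount_times_revenue  scaled
channel                                                   
web           109       39                    4251    8502
partner        78       90                    7020   14040
min of column 'scaled' → 8502

8502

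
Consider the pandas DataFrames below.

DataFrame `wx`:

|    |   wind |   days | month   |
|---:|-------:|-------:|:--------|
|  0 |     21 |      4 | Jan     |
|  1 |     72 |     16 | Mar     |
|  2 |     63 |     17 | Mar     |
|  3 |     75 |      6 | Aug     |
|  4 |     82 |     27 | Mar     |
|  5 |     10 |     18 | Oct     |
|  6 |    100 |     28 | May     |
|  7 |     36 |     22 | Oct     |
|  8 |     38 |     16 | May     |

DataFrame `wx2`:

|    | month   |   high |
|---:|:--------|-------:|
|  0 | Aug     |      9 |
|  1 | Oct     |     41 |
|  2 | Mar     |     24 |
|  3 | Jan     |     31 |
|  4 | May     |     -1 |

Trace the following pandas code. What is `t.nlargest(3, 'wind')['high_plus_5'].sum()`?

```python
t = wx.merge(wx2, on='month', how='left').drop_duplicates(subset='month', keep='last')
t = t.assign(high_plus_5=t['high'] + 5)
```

47

merge on 'month' (how='left') → 9 rows:
   wind  days month  high
0    21     4   Jan    31
1    72    16   Mar    24
2    63    17   Mar    24
3    75     6   Aug     9
4    82    27   Mar    24
5    10    18   Oct    41
6   100    28   May    -1
7    36    22   Oct    41
8    38    16   May    -1
drop duplicate month (keep=last):
   wind  days month  high
0    21     4   Jan    31
3    75     6   Aug     9
4    82    27   Mar    24
7    36    22   Oct    41
8    38    16   May    -1
add column high_plus_5 = t['high'] + 5:
   wind  days month  high  high_plus_5
0    21     4   Jan    31           36
3    75     6   Aug     9           14
4    82    27   Mar    24           29
7    36    22   Oct    41           46
8    38    16   May    -1            4
take 3 rows with largest wind:
   wind  days month  high  high_plus_5
4    82    27   Mar    24           29
3    75     6   Aug     9           14
8    38    16   May    -1            4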